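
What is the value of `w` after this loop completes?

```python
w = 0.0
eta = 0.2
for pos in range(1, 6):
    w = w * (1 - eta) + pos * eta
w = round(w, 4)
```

Moving average with lr=0.2
`w` takes the values: 0.0 → 0.2 → 0.56 → 1.048 → 1.6384 → 2.31072 → 2.3107

Answer: 2.3107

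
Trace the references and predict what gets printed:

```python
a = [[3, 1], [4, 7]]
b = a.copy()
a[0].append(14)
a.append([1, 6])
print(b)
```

Key concept: shallow copy with nested lists.
Step by step:
`a = [[3, 1], [4, 7]]` → a = [[3, 1], [4, 7]]
`b = a.copy()` → b = [[3, 1], [4, 7]]
`a[0].append(14)` → a = [[3, 1, 14], [4, 7]]; b = [[3, 1, 14], [4, 7]]
`a.append([1, 6])` → a = [[3, 1, 14], [4, 7], [1, 6]]
`print(b)` → prints [[3, 1, 14], [4, 7]]

Answer: [[3, 1, 14], [4, 7]]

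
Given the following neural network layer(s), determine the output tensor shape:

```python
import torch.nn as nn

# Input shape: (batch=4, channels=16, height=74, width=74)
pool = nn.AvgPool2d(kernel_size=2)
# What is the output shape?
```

Input: (4, 16, 74, 74) -> Output: (4, 16, 37, 37)

Answer: (4, 16, 37, 37)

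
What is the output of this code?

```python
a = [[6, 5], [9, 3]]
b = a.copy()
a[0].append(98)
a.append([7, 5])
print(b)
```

Key concept: shallow copy with nested lists.
Step by step:
`a = [[6, 5], [9, 3]]` → a = [[6, 5], [9, 3]]
`b = a.copy()` → b = [[6, 5], [9, 3]]
`a[0].append(98)` → a = [[6, 5, 98], [9, 3]]; b = [[6, 5, 98], [9, 3]]
`a.append([7, 5])` → a = [[6, 5, 98], [9, 3], [7, 5]]
`print(b)` → prints [[6, 5, 98], [9, 3]]

Answer: [[6, 5, 98], [9, 3]]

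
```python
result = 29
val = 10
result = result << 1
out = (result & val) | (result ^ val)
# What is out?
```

Trace:
`result = 29` → result = 29
`val = 10` → val = 10
`result = result << 1` → result = 58
`out = (result & val) | (result ^ val)` → out = 58
So out = 58

Answer: 58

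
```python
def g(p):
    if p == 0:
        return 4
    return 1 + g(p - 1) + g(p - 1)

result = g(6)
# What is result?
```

g(p) = 1 + 2·g(p-1), g(0)=4. Closed form: (4+1)·2^6 - 1 = 319.

Answer: 319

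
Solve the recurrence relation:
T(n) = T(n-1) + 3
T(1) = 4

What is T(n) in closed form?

Unrolling: T(n) = T(1) + 3·(n-1) = 4 + 3(n-1) = 3n + 1.

Answer: T(n) = 3n + 1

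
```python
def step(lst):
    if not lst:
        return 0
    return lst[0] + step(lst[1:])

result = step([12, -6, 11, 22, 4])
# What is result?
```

12 + (-6) + 11 + 22 + 4 + 0 = 43

Answer: 43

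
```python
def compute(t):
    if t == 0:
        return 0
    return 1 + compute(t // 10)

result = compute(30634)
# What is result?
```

Count of digits of 30634: 5

Answer: 5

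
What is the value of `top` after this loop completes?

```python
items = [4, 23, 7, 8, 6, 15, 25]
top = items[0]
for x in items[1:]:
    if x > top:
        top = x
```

Maximum of [4, 23, 7, 8, 6, 15, 25]
`top` takes the values: 4 → 23 → 25

Answer: 25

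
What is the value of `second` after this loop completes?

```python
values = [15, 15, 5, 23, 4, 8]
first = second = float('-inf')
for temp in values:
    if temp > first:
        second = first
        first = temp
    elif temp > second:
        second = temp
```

Second largest (with repeats) in [15, 15, 5, 23, 4, 8]
`second` takes the values: -inf → 15

Answer: 15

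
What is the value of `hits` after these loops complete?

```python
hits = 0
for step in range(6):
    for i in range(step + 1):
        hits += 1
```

Triangle: 1 + 2 + ... + 6
`hits` takes the values: 0 → 1 → 2 → 3 → 4 → 5 → 6 → 7 → 8 → 9 → 10 → 11 → 12 → 13 → 14 → 15 → 16 → 17 → 18 → 19 → 20 → 21

Answer: 21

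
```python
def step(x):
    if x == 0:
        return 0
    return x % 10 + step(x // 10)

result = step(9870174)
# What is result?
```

Sum of digits of 9870174: 4 + 7 + 1 + 0 + 7 + 8 + 9 = 36

Answer: 36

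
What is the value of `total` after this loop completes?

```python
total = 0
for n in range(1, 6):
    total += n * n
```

Sum of squares 1² to 5² = 55
`total` takes the values: 0 → 1 → 5 → 14 → 30 → 55

Answer: 55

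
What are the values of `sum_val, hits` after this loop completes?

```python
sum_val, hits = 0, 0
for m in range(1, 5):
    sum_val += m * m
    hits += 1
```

Sum of squares and count
`sum_val, hits` takes the values: (0, 0) → (1, 0) → (1, 1) → (5, 1) → (5, 2) → (14, 2) → (14, 3) → (30, 3) → (30, 4)

Answer: 30, 4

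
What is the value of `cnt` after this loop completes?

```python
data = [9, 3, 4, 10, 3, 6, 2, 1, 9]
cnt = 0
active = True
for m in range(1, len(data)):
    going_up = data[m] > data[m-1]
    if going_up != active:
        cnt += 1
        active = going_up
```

Count direction changes in [9, 3, 4, 10, 3, 6, 2, 1, 9]
`cnt` takes the values: 0 → 1 → 2 → 3 → 4 → 5 → 6

Answer: 6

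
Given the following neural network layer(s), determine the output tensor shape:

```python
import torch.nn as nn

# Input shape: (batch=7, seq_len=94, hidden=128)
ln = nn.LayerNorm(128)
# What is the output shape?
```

Input: (7, 94, 128) -> Output: (7, 94, 128)

Answer: (7, 94, 128)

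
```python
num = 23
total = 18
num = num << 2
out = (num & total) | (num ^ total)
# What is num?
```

Trace:
`num = 23` → num = 23
`total = 18` → total = 18
`num = num << 2` → num = 92
`out = (num & total) | (num ^ total)` → out = 94
So num = 92

Answer: 92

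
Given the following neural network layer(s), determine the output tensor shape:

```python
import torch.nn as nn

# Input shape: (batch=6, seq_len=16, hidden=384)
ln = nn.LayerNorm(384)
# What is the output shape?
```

Input: (6, 16, 384) -> Output: (6, 16, 384)

Answer: (6, 16, 384)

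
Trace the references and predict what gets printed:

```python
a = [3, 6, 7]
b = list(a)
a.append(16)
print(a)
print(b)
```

Key concept: list() constructor creates copy.
Step by step:
`a = [3, 6, 7]` → a = [3, 6, 7]
`b = list(a)` → b = [3, 6, 7]
`a.append(16)` → a = [3, 6, 7, 16]
`print(a)` → prints [3, 6, 7, 16]
`print(b)` → prints [3, 6, 7]

Answer:
[3, 6, 7, 16]
[3, 6, 7]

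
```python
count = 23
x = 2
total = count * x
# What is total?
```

Trace:
`count = 23` → count = 23
`x = 2` → x = 2
`total = count * x` → total = 46
So total = 46

Answer: 46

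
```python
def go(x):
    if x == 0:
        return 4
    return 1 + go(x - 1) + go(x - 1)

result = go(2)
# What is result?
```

go(x) = 1 + 2·go(x-1), go(0)=4. Closed form: (4+1)·2^2 - 1 = 19.

Answer: 19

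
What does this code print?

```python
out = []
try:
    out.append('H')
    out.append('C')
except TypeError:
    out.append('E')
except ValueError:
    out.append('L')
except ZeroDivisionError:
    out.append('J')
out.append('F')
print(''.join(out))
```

Execution trace: 'H' (try body) → 'C' (try body, no exception) → 'F' (after the try/except). Output: HCF

Answer: HCF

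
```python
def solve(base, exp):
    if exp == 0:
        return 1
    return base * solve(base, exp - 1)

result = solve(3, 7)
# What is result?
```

solve(3, 7) = 3 * 3 * 3 * 3 * 3 * 3 * 3 = 2187

Answer: 2187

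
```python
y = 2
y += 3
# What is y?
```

Trace:
`y = 2` → y = 2
`y += 3` → y = 5
So y = 5

Answer: 5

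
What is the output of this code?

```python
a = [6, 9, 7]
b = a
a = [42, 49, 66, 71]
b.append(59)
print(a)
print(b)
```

Key concept: rebinding vs mutation: a is rebound to a new list, b still points at the original.
Step by step:
`a = [6, 9, 7]` → a = [6, 9, 7]
`b = a` → b = [6, 9, 7] (same object as a)
`a = [42, 49, 66, 71]` → a = [42, 49, 66, 71]
`b.append(59)` → b = [6, 9, 7, 59]
`print(a)` → prints [42, 49, 66, 71]
`print(b)` → prints [6, 9, 7, 59]

Answer:
[42, 49, 66, 71]
[6, 9, 7, 59]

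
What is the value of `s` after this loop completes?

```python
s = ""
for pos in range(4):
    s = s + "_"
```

Repeat '_' 4 times
`s` takes the values: "" → "_" → "__" → "___" → "____"

Answer: "____"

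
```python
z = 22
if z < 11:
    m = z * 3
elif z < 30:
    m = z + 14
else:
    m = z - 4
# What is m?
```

Trace:
`z = 22` → z = 22
`if z < 11: ...` → z < 11 is False, z < 30 is True → m = 36
So m = 36

Answer: 36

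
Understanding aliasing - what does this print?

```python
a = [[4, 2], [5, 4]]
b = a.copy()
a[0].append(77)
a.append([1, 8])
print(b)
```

Key concept: shallow copy with nested lists.
Step by step:
`a = [[4, 2], [5, 4]]` → a = [[4, 2], [5, 4]]
`b = a.copy()` → b = [[4, 2], [5, 4]]
`a[0].append(77)` → a = [[4, 2, 77], [5, 4]]; b = [[4, 2, 77], [5, 4]]
`a.append([1, 8])` → a = [[4, 2, 77], [5, 4], [1, 8]]
`print(b)` → prints [[4, 2, 77], [5, 4]]

Answer: [[4, 2, 77], [5, 4]]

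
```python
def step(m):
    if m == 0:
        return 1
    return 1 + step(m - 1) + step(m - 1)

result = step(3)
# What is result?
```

step(m) = 1 + 2·step(m-1), step(0)=1. Closed form: (1+1)·2^3 - 1 = 15.

Answer: 15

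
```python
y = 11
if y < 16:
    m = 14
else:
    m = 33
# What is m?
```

Trace:
`y = 11` → y = 11
`if y < 16: ...` → y < 16 is True → m = 14
So m = 14

Answer: 14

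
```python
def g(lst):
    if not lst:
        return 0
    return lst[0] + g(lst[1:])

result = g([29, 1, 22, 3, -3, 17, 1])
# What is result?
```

29 + 1 + 22 + 3 + (-3) + 17 + 1 + 0 = 70

Answer: 70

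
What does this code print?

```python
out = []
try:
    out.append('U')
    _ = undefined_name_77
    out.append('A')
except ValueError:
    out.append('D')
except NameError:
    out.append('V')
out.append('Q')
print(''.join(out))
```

Execution trace: 'U' (try body) → 'V' (except NameError) → 'Q' (after the try/except). Output: UVQ

Answer: UVQ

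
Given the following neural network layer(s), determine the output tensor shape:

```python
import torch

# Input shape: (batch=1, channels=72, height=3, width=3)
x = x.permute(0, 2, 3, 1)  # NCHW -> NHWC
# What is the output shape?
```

Input: (1, 72, 3, 3) -> Output: (1, 3, 3, 72)

Answer: (1, 3, 3, 72)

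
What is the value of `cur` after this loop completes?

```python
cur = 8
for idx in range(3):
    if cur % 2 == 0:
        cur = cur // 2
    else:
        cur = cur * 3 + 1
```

Collatz-style transformation from 8
`cur` takes the values: 8 → 4 → 2 → 1

Answer: 1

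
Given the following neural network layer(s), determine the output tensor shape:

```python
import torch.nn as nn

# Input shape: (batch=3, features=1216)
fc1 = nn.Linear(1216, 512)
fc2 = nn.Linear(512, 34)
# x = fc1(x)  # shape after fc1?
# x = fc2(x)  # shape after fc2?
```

Input: (3, 1216) -> after fc1: (3, 512) -> Output: (3, 34)

Answer: (3, 34)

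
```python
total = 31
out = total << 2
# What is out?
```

Trace:
`total = 31` → total = 31
`out = total << 2` → out = 124
So out = 124

Answer: 124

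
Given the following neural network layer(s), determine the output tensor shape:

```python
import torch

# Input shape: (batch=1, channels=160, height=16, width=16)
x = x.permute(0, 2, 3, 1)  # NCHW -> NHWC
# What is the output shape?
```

Input: (1, 160, 16, 16) -> Output: (1, 16, 16, 160)

Answer: (1, 16, 16, 160)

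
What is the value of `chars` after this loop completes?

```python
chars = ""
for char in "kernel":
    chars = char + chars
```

Reverse 'kernel'
`chars` takes the values: "" → "k" → "ek" → "rek" → "nrek" → "enrek" → "lenrek"

Answer: "lenrek"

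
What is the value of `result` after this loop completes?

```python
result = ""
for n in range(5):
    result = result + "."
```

Repeat '.' 5 times
`result` takes the values: "" → "." → ".." → "..." → "...." → "....."

Answer: "....."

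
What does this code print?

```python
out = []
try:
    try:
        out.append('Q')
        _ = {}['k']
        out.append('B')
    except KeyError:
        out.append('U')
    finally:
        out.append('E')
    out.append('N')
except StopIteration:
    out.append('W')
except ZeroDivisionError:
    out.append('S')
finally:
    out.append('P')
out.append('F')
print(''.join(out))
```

Execution trace: 'Q' (inner try body) → 'U' (inner except KeyError) → 'E' (inner finally) → 'N' (try body, no exception) → 'P' (finally) → 'F' (after the try/except). Output: QUENPF

Answer: QUENPF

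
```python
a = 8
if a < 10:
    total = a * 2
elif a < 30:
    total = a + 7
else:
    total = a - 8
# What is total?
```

Trace:
`a = 8` → a = 8
`if a < 10: ...` → a < 10 is True → total = 16
So total = 16

Answer: 16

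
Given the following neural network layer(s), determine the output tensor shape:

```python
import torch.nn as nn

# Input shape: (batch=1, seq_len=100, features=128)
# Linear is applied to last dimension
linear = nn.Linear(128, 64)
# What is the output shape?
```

Input: (1, 100, 128) -> Output: (1, 100, 64)

Answer: (1, 100, 64)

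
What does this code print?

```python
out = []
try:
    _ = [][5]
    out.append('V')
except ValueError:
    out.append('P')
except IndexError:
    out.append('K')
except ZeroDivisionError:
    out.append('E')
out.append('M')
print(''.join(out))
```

Execution trace: 'K' (except IndexError) → 'M' (after the try/except). Output: KM

Answer: KM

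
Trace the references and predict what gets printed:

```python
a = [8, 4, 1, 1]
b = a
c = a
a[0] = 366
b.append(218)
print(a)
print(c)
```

Key concept: multiple aliases.
Step by step:
`a = [8, 4, 1, 1]` → a = [8, 4, 1, 1]
`b = a` → b = [8, 4, 1, 1] (same object as a)
`c = a` → c = [8, 4, 1, 1] (same object as a, b)
`a[0] = 366` → a = [366, 4, 1, 1] (same object as b, c); b = [366, 4, 1, 1] (same object as a, c); c = [366, 4, 1, 1] (same object as a, b)
`b.append(218)` → a = [366, 4, 1, 1, 218] (same object as b, c); b = [366, 4, 1, 1, 218] (same object as a, c); c = [366, 4, 1, 1, 218] (same object as a, b)
`print(a)` → prints [366, 4, 1, 1, 218]
`print(c)` → prints [366, 4, 1, 1, 218]

Answer:
[366, 4, 1, 1, 218]
[366, 4, 1, 1, 218]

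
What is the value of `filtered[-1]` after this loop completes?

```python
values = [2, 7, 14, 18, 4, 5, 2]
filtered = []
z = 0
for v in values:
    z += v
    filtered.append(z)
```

Cumulative sum ends at 52
`filtered` takes the values: [] → [2] → [2, 9] → [2, 9, 23] → [2, 9, 23, 41] → [2, 9, 23, 41, 45] → [2, 9, 23, 41, 45, 50] → [2, 9, 23, 41, 45, 50, 52]
So `filtered[-1]` = 52

Answer: 52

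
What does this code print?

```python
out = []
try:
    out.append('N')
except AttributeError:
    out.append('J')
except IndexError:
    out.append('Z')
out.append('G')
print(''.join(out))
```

Execution trace: 'N' (try body, no exception) → 'G' (after the try/except). Output: NG

Answer: NG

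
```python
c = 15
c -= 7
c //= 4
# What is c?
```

Trace:
`c = 15` → c = 15
`c -= 7` → c = 8
`c //= 4` → c = 2
So c = 2

Answer: 2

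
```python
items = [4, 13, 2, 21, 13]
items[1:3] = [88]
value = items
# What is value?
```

Trace:
`items = [4, 13, 2, 21, 13]` → items = [4, 13, 2, 21, 13]
`items[1:3] = [88]` → items = [4, 88, 21, 13]
`value = items` → value = [4, 88, 21, 13]
So value = [4, 88, 21, 13]

Answer: [4, 88, 21, 13]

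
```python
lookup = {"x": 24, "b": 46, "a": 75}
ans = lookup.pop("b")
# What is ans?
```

Trace:
`lookup = {"x": 24, "b": 46, "a": 75}` → lookup = {'x': 24, 'b': 46, 'a': 75}
`ans = lookup.pop("b")` → lookup = {'x': 24, 'a': 75}; ans = 46
So ans = 46

Answer: 46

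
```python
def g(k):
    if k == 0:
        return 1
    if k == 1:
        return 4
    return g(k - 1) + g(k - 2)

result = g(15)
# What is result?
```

Build up from base cases: g(0)=1, g(1)=4, g(2)=5, g(3)=9, g(4)=14, g(5)=23, g(6)=37, ..., g(15)=2817

Answer: 2817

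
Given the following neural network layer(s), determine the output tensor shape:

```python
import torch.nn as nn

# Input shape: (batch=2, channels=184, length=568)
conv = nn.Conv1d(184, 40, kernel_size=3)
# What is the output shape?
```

Input: (2, 184, 568) -> Output: (2, 40, 566)

Answer: (2, 40, 566)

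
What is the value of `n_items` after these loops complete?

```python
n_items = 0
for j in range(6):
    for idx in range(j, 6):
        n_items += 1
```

Upper triangle: 6 + 5 + ... + 1
`n_items` takes the values: 0 → 1 → 2 → 3 → 4 → 5 → 6 → 7 → 8 → 9 → 10 → 11 → 12 → 13 → 14 → 15 → 16 → 17 → 18 → 19 → 20 → 21

Answer: 21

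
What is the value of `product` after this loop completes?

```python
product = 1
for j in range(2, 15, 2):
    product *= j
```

Product of even numbers 2 to 14
`product` takes the values: 1 → 2 → 8 → 48 → 384 → 3840 → 46080 → 645120

Answer: 645120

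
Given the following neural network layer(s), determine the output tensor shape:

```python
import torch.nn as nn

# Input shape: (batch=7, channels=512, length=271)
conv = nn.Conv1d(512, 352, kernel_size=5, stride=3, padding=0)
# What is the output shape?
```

Input: (7, 512, 271) -> Output: (7, 352, 89)

Answer: (7, 352, 89)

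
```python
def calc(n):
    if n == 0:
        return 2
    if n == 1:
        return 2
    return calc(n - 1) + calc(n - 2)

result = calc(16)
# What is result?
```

Build up from base cases: calc(0)=2, calc(1)=2, calc(2)=4, calc(3)=6, calc(4)=10, calc(5)=16, calc(6)=26, ..., calc(16)=3194

Answer: 3194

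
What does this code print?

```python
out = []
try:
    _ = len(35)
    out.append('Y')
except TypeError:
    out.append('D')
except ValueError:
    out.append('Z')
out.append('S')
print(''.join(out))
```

Execution trace: 'D' (except TypeError) → 'S' (after the try/except). Output: DS

Answer: DS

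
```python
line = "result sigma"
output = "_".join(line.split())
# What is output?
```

Trace:
`line = "result sigma"` → line = 'result sigma'
`output = "_".join(line.split())` → output = 'result_sigma'
So output = 'result_sigma'

Answer: 'result_sigma'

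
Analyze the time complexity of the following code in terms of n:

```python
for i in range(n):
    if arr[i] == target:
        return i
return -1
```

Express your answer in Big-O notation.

This is Linear search in an array. Time complexity: O(n).

Answer: O(n)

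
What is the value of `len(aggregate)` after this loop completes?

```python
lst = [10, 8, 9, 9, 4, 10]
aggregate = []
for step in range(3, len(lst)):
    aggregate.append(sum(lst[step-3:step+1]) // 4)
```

Number of 4-element averages
`aggregate` takes the values: [] → [9] → [9, 7] → [9, 7, 8]
So `len(aggregate)` = 3

Answer: 3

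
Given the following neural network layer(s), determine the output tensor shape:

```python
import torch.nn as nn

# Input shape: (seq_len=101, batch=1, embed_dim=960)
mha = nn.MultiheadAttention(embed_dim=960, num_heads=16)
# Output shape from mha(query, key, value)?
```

Input: (101, 1, 960) -> Output: (101, 1, 960)

Answer: (101, 1, 960)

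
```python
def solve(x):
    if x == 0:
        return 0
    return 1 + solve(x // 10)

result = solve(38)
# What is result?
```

Count of digits of 38: 2

Answer: 2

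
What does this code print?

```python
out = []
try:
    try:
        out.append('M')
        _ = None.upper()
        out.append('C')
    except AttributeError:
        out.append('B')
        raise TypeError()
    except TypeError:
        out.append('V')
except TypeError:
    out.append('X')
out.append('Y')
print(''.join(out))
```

Execution trace: 'M' (inner try body) → 'B' (inner except AttributeError) → 'X' (outer except TypeError) → 'Y' (after the try/except). Output: MBXY

Answer: MBXY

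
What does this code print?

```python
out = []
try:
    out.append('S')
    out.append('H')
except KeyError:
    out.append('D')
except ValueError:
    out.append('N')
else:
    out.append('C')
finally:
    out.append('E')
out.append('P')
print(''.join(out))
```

Execution trace: 'S' (try body) → 'H' (try body, no exception) → 'C' (else) → 'E' (finally) → 'P' (after the try/except). Output: SHCEP

Answer: SHCEP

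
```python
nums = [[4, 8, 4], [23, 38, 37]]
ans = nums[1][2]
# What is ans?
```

Trace:
`nums = [[4, 8, 4], [23, 38, 37]]` → nums = [[4, 8, 4], [23, 38, 37]]
`ans = nums[1][2]` → ans = 37
So ans = 37

Answer: 37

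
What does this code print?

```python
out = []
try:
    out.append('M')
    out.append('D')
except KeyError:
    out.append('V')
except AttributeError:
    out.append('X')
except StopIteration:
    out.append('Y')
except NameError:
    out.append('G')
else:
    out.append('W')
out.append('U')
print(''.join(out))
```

Execution trace: 'M' (try body) → 'D' (try body, no exception) → 'W' (else) → 'U' (after the try/except). Output: MDWU

Answer: MDWU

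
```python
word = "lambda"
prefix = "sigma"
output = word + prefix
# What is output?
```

Trace:
`word = "lambda"` → word = 'lambda'
`prefix = "sigma"` → prefix = 'sigma'
`output = word + prefix` → output = 'lambdasigma'
So output = 'lambdasigma'

Answer: 'lambdasigma'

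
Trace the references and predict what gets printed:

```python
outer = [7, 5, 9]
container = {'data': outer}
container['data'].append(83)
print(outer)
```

Key concept: dict holds reference to list.
Step by step:
`outer = [7, 5, 9]` → outer = [7, 5, 9]
`container = {'data': outer}` → container = {'data': [7, 5, 9]}
`container['data'].append(83)` → outer = [7, 5, 9, 83]; container = {'data': [7, 5, 9, 83]}
`print(outer)` → prints [7, 5, 9, 83]

Answer: [7, 5, 9, 83]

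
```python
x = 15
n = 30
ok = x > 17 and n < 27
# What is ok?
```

Trace:
`x = 15` → x = 15
`n = 30` → n = 30
`ok = x > 17 and n < 27` → ok = False
So ok = False

Answer: False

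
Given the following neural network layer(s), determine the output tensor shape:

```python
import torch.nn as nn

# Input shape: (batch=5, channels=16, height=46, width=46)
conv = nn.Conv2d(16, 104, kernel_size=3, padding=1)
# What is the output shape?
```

Input: (5, 16, 46, 46) -> Output: (5, 104, 46, 46)

Answer: (5, 104, 46, 46)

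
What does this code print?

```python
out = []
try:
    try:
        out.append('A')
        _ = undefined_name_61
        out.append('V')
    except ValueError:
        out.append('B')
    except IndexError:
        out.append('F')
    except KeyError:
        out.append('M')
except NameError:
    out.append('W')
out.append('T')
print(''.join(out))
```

Execution trace: 'A' (try body) → 'W' (outer except NameError) → 'T' (after the try/except). Output: AWT

Answer: AWT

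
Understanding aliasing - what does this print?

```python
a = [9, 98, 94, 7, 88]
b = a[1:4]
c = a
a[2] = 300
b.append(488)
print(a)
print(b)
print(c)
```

Key concept: slice vs alias.
Step by step:
`a = [9, 98, 94, 7, 88]` → a = [9, 98, 94, 7, 88]
`b = a[1:4]` → b = [98, 94, 7]
`c = a` → c = [9, 98, 94, 7, 88] (same object as a)
`a[2] = 300` → a = [9, 98, 300, 7, 88] (same object as c); c = [9, 98, 300, 7, 88] (same object as a)
`b.append(488)` → b = [98, 94, 7, 488]
`print(a)` → prints [9, 98, 300, 7, 88]
`print(b)` → prints [98, 94, 7, 488]
`print(c)` → prints [9, 98, 300, 7, 88]

Answer:
[9, 98, 300, 7, 88]
[98, 94, 7, 488]
[9, 98, 300, 7, 88]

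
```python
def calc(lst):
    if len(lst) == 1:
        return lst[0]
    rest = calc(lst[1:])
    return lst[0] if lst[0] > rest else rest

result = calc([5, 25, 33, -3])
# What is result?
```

Recursive max over [5, 25, 33, -3] = 33

Answer: 33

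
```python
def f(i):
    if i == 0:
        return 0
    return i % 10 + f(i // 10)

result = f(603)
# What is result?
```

Sum of digits of 603: 3 + 0 + 6 = 9

Answer: 9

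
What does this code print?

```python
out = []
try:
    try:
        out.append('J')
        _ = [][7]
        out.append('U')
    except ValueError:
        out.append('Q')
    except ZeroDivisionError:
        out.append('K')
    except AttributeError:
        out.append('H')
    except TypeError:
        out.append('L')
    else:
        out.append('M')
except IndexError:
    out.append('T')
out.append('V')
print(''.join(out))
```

Execution trace: 'J' (try body) → 'T' (outer except IndexError) → 'V' (after the try/except). Output: JTV

Answer: JTV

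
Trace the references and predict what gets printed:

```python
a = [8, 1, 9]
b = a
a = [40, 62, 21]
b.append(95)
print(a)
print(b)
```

Key concept: rebinding vs mutation: a is rebound to a new list, b still points at the original.
Step by step:
`a = [8, 1, 9]` → a = [8, 1, 9]
`b = a` → b = [8, 1, 9] (same object as a)
`a = [40, 62, 21]` → a = [40, 62, 21]
`b.append(95)` → b = [8, 1, 9, 95]
`print(a)` → prints [40, 62, 21]
`print(b)` → prints [8, 1, 9, 95]

Answer:
[40, 62, 21]
[8, 1, 9, 95]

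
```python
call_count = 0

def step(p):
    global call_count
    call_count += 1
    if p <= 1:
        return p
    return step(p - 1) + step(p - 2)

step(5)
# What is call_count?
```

Calls(p) = 1 + Calls(p-1) + Calls(p-2); Calls(0)=Calls(1)=1. For p=5 this gives 15.

Answer: 15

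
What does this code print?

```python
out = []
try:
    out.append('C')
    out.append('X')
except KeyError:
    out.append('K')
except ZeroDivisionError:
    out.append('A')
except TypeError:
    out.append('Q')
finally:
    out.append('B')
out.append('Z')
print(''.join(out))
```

Execution trace: 'C' (try body) → 'X' (try body, no exception) → 'B' (finally) → 'Z' (after the try/except). Output: CXBZ

Answer: CXBZ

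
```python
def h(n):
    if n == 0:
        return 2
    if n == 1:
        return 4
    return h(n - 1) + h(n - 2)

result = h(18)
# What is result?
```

Build up from base cases: h(0)=2, h(1)=4, h(2)=6, h(3)=10, h(4)=16, h(5)=26, h(6)=42, ..., h(18)=13530

Answer: 13530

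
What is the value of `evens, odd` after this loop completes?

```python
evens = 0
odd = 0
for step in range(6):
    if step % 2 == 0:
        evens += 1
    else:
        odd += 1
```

Count evens and odds in range(6)
`evens, odd` takes the values: (0, 0) → (1, 0) → (1, 1) → (2, 1) → (2, 2) → (3, 2) → (3, 3)

Answer: 3, 3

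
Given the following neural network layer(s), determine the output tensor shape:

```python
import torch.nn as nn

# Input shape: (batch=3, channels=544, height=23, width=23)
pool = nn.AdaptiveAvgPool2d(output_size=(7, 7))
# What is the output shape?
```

Input: (3, 544, 23, 23) -> Output: (3, 544, 7, 7)

Answer: (3, 544, 7, 7)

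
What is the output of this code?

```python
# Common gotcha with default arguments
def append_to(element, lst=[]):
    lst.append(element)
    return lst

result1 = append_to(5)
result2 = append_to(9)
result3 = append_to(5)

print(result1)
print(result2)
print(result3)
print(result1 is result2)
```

Key concept: mutable default argument gotcha.
Step by step:
`result1 = append_to(5)` → result1 = [5]
`result2 = append_to(9)` → result1 = [5, 9] (same object as result2); result2 = [5, 9] (same object as result1)
`result3 = append_to(5)` → result1 = [5, 9, 5] (same object as result2, result3); result2 = [5, 9, 5] (same object as result1, result3); result3 = [5, 9, 5] (same object as result1, result2)
`print(result1)` → prints [5, 9, 5]
`print(result2)` → prints [5, 9, 5]
`print(result3)` → prints [5, 9, 5]
`print(result1 is result2)` → prints True

Answer:
[5, 9, 5]
[5, 9, 5]
[5, 9, 5]
True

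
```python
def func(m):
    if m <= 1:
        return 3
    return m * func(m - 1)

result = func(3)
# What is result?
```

func(3) = 3 * 2 * 3 = 18

Answer: 18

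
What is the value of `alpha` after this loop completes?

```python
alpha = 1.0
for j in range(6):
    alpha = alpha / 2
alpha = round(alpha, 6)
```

Halving LR 6 times: 1 / 2^6
`alpha` takes the values: 1.0 → 0.5 → 0.25 → 0.125 → 0.0625 → 0.03125 → 0.015625

Answer: 0.015625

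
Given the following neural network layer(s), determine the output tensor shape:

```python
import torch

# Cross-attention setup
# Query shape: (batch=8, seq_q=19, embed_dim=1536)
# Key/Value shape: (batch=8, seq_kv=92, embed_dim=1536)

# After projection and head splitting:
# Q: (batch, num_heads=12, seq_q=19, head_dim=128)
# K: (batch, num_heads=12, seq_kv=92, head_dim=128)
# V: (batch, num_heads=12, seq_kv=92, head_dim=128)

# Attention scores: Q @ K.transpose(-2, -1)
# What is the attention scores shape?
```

Input: (8, 19, 1536) -> Output: (8, 12, 19, 92)

Answer: (8, 12, 19, 92)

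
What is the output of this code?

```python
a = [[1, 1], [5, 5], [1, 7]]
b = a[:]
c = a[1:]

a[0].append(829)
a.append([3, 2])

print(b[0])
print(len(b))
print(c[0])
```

Key concept: slice with nested mutation.
Step by step:
`a = [[1, 1], [5, 5], [1, 7]]` → a = [[1, 1], [5, 5], [1, 7]]
`b = a[:]` → b = [[1, 1], [5, 5], [1, 7]]
`c = a[1:]` → c = [[5, 5], [1, 7]]
`a[0].append(829)` → a = [[1, 1, 829], [5, 5], [1, 7]]; b = [[1, 1, 829], [5, 5], [1, 7]]
`a.append([3, 2])` → a = [[1, 1, 829], [5, 5], [1, 7], [3, 2]]
`print(b[0])` → prints [1, 1, 829]
`print(len(b))` → prints 3
`print(c[0])` → prints [5, 5]

Answer:
[1, 1, 829]
3
[5, 5]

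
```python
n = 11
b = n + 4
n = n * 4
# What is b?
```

Trace:
`n = 11` → n = 11
`b = n + 4` → b = 15
`n = n * 4` → n = 44
So b = 15

Answer: 15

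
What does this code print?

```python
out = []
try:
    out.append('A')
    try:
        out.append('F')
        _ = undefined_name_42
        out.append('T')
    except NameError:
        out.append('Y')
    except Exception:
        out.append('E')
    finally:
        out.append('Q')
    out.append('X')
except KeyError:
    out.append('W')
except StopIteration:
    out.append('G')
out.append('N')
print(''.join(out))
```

Execution trace: 'A' (try body) → 'F' (inner try body) → 'Y' (inner except NameError) → 'Q' (inner finally) → 'X' (try body, no exception) → 'N' (after the try/except). Output: AFYQXN

Answer: AFYQXN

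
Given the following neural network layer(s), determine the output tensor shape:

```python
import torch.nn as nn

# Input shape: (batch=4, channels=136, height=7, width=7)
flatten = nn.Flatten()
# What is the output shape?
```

Input: (4, 136, 7, 7) -> Output: (4, 6664)

Answer: (4, 6664)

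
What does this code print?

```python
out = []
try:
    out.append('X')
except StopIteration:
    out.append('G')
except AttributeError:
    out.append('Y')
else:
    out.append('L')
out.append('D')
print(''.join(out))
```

Execution trace: 'X' (try body, no exception) → 'L' (else) → 'D' (after the try/except). Output: XLD

Answer: XLD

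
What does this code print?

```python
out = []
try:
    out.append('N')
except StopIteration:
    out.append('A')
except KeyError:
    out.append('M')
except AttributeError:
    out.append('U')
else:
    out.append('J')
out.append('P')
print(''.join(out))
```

Execution trace: 'N' (try body, no exception) → 'J' (else) → 'P' (after the try/except). Output: NJP

Answer: NJP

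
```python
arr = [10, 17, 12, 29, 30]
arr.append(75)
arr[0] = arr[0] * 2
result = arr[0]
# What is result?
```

Trace:
`arr = [10, 17, 12, 29, 30]` → arr = [10, 17, 12, 29, 30]
`arr.append(75)` → arr = [10, 17, 12, 29, 30, 75]
`arr[0] = arr[0] * 2` → arr = [20, 17, 12, 29, 30, 75]
`result = arr[0]` → result = 20
So result = 20

Answer: 20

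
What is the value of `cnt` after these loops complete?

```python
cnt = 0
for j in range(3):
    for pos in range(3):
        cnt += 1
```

3 * 3 = 9
`cnt` takes the values: 0 → 1 → 2 → 3 → 4 → 5 → 6 → 7 → 8 → 9

Answer: 9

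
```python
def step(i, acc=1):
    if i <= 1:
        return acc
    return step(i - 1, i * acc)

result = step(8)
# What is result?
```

Accumulator trace (n, acc): (8, 1) -> (7, 8) -> (6, 56) -> (5, 336) -> (4, 1680) -> (3, 6720) -> (2, 20160) -> (1, 40320) -> return 40320

Answer: 40320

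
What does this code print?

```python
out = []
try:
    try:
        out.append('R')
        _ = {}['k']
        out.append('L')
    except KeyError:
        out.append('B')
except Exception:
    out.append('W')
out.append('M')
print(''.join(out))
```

Execution trace: 'R' (inner try body) → 'B' (inner except KeyError) → 'M' (after the try/except). Output: RBM

Answer: RBM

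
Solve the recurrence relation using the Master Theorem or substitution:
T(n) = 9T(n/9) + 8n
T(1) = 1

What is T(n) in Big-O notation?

By Master Theorem: a=9, b=9, f(n)=8n. Since log_9(9) = 1 and f(n) = Θ(n^1), Case 2 applies. T(n) = O(n log n).

Answer: O(n log n)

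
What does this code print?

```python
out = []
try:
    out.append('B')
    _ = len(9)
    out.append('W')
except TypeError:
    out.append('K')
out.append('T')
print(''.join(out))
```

Execution trace: 'B' (try body) → 'K' (except TypeError) → 'T' (after the try/except). Output: BKT

Answer: BKT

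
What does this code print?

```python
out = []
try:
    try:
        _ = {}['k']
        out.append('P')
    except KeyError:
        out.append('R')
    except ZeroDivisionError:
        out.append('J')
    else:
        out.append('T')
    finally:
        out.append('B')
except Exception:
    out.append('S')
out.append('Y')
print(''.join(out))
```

Execution trace: 'R' (inner except KeyError) → 'B' (inner finally) → 'Y' (after the try/except). Output: RBY

Answer: RBY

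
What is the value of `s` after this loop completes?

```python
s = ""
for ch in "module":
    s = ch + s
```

Reverse 'module'
`s` takes the values: "" → "m" → "om" → "dom" → "udom" → "ludom" → "eludom"

Answer: "eludom"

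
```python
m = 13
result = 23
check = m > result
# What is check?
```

Trace:
`m = 13` → m = 13
`result = 23` → result = 23
`check = m > result` → check = False
So check = False

Answer: False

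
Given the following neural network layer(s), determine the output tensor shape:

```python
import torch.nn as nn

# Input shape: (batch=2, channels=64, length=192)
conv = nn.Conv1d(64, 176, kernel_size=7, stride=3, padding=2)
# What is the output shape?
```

Input: (2, 64, 192) -> Output: (2, 176, 64)

Answer: (2, 176, 64)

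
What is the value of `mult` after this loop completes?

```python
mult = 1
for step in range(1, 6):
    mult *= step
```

5! = 120
`mult` takes the values: 1 → 2 → 6 → 24 → 120

Answer: 120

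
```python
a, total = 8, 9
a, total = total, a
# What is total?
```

Trace:
`a, total = 8, 9` → a = 8; total = 9
`a, total = total, a` → a = 9; total = 8
So total = 8

Answer: 8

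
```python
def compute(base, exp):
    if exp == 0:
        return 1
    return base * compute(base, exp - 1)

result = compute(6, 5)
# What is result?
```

compute(6, 5) = 6 * 6 * 6 * 6 * 6 = 7776

Answer: 7776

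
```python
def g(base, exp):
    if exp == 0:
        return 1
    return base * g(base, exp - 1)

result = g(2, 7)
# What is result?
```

g(2, 7) = 2 * 2 * 2 * 2 * 2 * 2 * 2 = 128

Answer: 128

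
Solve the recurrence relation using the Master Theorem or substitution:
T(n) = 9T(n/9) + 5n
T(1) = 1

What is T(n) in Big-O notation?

By Master Theorem: a=9, b=9, f(n)=5n. Since log_9(9) = 1 and f(n) = Θ(n^1), Case 2 applies. T(n) = O(n log n).

Answer: O(n log n)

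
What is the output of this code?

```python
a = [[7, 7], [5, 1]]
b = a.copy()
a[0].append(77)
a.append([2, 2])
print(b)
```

Key concept: shallow copy with nested lists.
Step by step:
`a = [[7, 7], [5, 1]]` → a = [[7, 7], [5, 1]]
`b = a.copy()` → b = [[7, 7], [5, 1]]
`a[0].append(77)` → a = [[7, 7, 77], [5, 1]]; b = [[7, 7, 77], [5, 1]]
`a.append([2, 2])` → a = [[7, 7, 77], [5, 1], [2, 2]]
`print(b)` → prints [[7, 7, 77], [5, 1]]

Answer: [[7, 7, 77], [5, 1]]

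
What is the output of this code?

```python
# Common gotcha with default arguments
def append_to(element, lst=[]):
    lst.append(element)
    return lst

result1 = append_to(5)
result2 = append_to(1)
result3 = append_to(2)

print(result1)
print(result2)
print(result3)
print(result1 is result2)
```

Key concept: mutable default argument gotcha.
Step by step:
`result1 = append_to(5)` → result1 = [5]
`result2 = append_to(1)` → result1 = [5, 1] (same object as result2); result2 = [5, 1] (same object as result1)
`result3 = append_to(2)` → result1 = [5, 1, 2] (same object as result2, result3); result2 = [5, 1, 2] (same object as result1, result3); result3 = [5, 1, 2] (same object as result1, result2)
`print(result1)` → prints [5, 1, 2]
`print(result2)` → prints [5, 1, 2]
`print(result3)` → prints [5, 1, 2]
`print(result1 is result2)` → prints True

Answer:
[5, 1, 2]
[5, 1, 2]
[5, 1, 2]
True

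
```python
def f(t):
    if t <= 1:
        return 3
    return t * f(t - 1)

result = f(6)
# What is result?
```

f(6) = 6 * 5 * 4 * 3 * 2 * 3 = 2160

Answer: 2160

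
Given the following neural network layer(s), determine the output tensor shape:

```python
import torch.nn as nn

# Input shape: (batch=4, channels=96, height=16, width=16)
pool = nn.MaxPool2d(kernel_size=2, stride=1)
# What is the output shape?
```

Input: (4, 96, 16, 16) -> Output: (4, 96, 15, 15)

Answer: (4, 96, 15, 15)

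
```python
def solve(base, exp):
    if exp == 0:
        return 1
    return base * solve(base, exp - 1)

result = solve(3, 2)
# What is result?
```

solve(3, 2) = 3 * 3 = 9

Answer: 9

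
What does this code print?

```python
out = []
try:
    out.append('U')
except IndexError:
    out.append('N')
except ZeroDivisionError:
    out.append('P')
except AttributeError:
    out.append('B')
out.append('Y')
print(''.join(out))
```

Execution trace: 'U' (try body, no exception) → 'Y' (after the try/except). Output: UY

Answer: UY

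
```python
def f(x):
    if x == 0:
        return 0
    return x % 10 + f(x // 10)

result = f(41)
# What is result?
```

Sum of digits of 41: 1 + 4 = 5

Answer: 5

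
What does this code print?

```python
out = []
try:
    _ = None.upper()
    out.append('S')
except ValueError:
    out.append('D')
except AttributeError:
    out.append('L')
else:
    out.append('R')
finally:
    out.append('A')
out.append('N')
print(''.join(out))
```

Execution trace: 'L' (except AttributeError) → 'A' (finally) → 'N' (after the try/except). Output: LAN

Answer: LAN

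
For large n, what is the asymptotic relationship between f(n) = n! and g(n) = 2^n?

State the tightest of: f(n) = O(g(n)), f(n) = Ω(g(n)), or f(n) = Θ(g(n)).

n! vs 2^n: f(n) = Ω(g(n)) but not O(g(n)) — n! grows strictly faster than 2^n.

Answer: f(n) = Ω(g(n)) but not O(g(n)) — n! grows strictly faster than 2^n.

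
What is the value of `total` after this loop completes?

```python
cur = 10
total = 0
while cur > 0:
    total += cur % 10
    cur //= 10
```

Sum digits of 10
`total` takes the values: 0 → 1

Answer: 1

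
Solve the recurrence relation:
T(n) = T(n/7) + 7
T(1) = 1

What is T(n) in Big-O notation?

Each step divides n by 7 and adds 7. After log_7(n) steps we reach T(1)=1. So T(n) = 7·log_7(n) + 1 = O(log n).

Answer: O(log n)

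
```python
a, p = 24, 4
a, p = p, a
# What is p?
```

Trace:
`a, p = 24, 4` → a = 24; p = 4
`a, p = p, a` → a = 4; p = 24
So p = 24

Answer: 24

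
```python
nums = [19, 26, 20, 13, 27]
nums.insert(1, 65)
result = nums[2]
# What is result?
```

Trace:
`nums = [19, 26, 20, 13, 27]` → nums = [19, 26, 20, 13, 27]
`nums.insert(1, 65)` → nums = [19, 65, 26, 20, 13, 27]
`result = nums[2]` → result = 26
So result = 26

Answer: 26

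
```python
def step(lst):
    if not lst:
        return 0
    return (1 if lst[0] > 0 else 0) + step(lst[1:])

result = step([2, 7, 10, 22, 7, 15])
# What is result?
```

Count of positive elements in [2, 7, 10, 22, 7, 15] = 6

Answer: 6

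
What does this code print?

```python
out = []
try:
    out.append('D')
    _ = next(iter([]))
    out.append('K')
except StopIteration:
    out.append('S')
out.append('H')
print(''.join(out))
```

Execution trace: 'D' (try body) → 'S' (except StopIteration) → 'H' (after the try/except). Output: DSH

Answer: DSH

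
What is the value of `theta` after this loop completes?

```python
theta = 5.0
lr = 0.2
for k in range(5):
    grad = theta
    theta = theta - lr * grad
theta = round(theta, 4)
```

Gradient descent: w = 5.0 * (1 - 0.2)^5
`theta` takes the values: 5.0 → 4.0 → 3.2 → 2.56 → 2.048 → 1.6384

Answer: 1.6384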